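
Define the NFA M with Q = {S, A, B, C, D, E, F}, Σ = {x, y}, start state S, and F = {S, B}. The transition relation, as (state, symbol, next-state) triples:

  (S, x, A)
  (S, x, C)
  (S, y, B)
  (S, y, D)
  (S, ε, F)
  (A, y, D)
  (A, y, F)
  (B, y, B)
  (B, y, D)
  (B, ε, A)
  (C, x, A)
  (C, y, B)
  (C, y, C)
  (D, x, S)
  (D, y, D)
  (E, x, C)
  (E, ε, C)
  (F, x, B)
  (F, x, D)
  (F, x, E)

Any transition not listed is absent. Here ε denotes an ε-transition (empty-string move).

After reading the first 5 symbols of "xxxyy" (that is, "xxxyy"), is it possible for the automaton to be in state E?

No

Start: ε-closure({S}) = {S, F}.
Read 'x': S→{A, C}, F→{B, D, E}; now {A, B, C, D, E}.
Read 'x': A→∅, B→∅, C→{A}, D→{S}, E→{C}; union {S, A, C}; ε-closure = {S, A, C, F}.
Read 'x': S→{A, C}, A→∅, C→{A}, F→{B, D, E}; now {A, B, C, D, E}.
Read 'y': A→{D, F}, B→{B, D}, C→{B, C}, D→{D}, E→∅; union {B, C, D, F}; ε-closure = {A, B, C, D, F}.
Read 'y': A→{D, F}, B→{B, D}, C→{B, C}, D→{D}, F→∅; union {B, C, D, F}; ε-closure = {A, B, C, D, F}.
State E is not in {A, B, C, D, F}.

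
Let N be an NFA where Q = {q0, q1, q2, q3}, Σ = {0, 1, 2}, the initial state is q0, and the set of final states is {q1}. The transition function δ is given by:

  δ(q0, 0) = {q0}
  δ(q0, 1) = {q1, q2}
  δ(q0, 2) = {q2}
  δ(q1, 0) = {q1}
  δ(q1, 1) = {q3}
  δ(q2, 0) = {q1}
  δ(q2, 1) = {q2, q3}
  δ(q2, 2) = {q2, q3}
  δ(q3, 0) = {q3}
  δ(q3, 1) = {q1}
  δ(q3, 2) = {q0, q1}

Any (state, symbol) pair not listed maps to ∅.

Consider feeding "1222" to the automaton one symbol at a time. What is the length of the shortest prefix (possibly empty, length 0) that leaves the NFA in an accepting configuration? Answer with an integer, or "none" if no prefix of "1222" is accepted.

1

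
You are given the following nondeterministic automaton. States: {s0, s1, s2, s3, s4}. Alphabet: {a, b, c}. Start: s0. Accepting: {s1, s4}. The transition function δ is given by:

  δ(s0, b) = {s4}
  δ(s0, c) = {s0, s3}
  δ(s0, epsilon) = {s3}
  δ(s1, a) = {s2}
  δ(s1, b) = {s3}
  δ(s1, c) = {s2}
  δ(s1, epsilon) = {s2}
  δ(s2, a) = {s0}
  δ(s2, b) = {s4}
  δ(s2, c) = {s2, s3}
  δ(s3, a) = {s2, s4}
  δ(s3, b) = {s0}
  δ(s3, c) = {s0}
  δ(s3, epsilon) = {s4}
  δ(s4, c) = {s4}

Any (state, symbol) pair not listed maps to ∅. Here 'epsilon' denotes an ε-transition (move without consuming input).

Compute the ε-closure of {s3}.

{s3, s4}

Begin with {s3}.
ε-move s3 → s4; add s4.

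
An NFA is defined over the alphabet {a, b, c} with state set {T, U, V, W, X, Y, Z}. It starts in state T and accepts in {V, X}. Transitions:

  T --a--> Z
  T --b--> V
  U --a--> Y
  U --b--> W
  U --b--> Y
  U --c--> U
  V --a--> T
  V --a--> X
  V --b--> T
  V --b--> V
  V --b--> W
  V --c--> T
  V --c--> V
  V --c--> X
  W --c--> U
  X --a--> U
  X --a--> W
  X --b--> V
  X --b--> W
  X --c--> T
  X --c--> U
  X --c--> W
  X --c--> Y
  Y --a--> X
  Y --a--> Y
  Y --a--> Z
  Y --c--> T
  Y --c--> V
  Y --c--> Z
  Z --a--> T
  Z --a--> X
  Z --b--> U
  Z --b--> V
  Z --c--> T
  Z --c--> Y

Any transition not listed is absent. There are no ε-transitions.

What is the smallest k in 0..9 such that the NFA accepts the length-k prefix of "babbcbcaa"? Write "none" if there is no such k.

1

Start in {T}.
Read 'b': T→{V}; now {V}.
None of the earlier sets intersect F, but {V} does.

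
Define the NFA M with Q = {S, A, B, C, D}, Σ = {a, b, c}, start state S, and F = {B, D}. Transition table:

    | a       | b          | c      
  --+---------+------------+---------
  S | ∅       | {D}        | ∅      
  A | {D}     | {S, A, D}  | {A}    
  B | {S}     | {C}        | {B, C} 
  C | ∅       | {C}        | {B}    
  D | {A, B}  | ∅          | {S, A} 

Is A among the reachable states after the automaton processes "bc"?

Yes

Start in {S}.
Read 'b': S→{D}; now {D}.
Read 'c': D→{S, A}; now {S, A}.
State A is in {S, A}.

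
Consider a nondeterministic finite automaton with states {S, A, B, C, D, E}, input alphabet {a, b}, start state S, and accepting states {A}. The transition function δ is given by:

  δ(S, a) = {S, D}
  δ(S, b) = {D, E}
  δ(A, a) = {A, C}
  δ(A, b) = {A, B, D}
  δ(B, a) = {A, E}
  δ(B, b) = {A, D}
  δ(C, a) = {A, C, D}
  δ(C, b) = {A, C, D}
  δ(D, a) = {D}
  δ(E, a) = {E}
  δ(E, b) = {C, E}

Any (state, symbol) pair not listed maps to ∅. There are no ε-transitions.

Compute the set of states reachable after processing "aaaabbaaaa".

{A, C, D, E}

Start in {S}.
Read 'a': S→{S, D}; now {S, D}.
Read 'a': S→{S, D}, D→{D}; now {S, D}.
Read 'a': S→{S, D}, D→{D}; now {S, D}.
Read 'a': S→{S, D}, D→{D}; now {S, D}.
Read 'b': S→{D, E}, D→∅; now {D, E}.
Read 'b': D→∅, E→{C, E}; now {C, E}.
Read 'a': C→{A, C, D}, E→{E}; now {A, C, D, E}.
Read 'a': A→{A, C}, C→{A, C, D}, D→{D}, E→{E}; now {A, C, D, E}.
Read 'a': A→{A, C}, C→{A, C, D}, D→{D}, E→{E}; now {A, C, D, E}.
Read 'a': A→{A, C}, C→{A, C, D}, D→{D}, E→{E}; now {A, C, D, E}.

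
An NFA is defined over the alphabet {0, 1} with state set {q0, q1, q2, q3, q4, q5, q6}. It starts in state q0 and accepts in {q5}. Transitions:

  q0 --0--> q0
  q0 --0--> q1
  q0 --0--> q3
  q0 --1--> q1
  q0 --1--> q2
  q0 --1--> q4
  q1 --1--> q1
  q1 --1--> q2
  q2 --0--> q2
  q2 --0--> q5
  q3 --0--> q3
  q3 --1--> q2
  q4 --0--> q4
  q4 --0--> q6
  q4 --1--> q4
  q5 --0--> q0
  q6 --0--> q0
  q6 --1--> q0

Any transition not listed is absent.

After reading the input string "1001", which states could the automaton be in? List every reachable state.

{q0, q1, q2, q4}

Start in {q0}.
Read '1': {q0} → {q1, q2, q4}.
Read '0': {q1, q2, q4} → {q2, q4, q5, q6}.
Read '0': {q2, q4, q5, q6} → {q0, q2, q4, q5, q6}.
Read '1': {q0, q2, q4, q5, q6} → {q0, q1, q2, q4}.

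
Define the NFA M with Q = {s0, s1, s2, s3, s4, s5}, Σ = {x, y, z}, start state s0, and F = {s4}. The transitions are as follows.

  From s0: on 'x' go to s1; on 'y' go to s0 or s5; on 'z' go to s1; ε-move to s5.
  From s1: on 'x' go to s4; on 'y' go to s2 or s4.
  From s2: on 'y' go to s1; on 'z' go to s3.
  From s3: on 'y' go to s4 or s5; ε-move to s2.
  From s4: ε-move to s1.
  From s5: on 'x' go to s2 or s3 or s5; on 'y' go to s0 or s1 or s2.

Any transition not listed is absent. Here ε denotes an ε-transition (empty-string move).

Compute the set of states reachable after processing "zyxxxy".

Start: ε-closure({s0}) = {s0, s5}.
Read 'z': {s0, s5} → {s1}.
Read 'y': {s1} → {s1, s2, s4}.
Read 'x': {s1, s2, s4} → {s1, s4}.
Read 'x': {s1, s4} → {s1, s4}.
Read 'x': {s1, s4} → {s1, s4}.
Read 'y': {s1, s4} → {s1, s2, s4}.

{s1, s2, s4}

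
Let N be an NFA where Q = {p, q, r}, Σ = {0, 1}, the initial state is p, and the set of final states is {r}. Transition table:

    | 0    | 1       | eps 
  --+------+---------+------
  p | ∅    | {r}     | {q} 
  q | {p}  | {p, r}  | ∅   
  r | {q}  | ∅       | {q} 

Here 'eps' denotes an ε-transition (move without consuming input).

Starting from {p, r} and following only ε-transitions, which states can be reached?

{p, q, r}

Begin with {p, r}.
ε-move r → q; add q.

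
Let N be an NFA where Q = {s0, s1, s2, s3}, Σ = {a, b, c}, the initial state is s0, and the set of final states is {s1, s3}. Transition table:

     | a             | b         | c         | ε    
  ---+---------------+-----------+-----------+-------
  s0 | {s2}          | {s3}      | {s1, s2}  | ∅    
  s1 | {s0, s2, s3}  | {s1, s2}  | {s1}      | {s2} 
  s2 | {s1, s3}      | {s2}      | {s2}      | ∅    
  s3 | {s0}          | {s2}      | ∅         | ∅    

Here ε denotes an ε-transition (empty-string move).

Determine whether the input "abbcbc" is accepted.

Start in {s0}.
Read 'a': s0→{s2}; now {s2}.
Read 'b': s2→{s2}; now {s2}.
Read 'b': s2→{s2}; now {s2}.
Read 'c': s2→{s2}; now {s2}.
Read 'b': s2→{s2}; now {s2}.
Read 'c': s2→{s2}; now {s2}.
The final set {s2} contains no accepting state.

No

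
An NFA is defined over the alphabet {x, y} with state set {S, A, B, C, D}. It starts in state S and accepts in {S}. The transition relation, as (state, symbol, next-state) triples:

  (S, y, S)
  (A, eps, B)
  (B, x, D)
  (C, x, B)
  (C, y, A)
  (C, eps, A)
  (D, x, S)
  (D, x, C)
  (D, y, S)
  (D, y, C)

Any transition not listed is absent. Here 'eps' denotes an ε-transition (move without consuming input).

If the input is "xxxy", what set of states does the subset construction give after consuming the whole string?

∅

Start in {S}.
Read 'x': {S} → ∅.
The set is empty and remains empty for the remaining 3 symbols.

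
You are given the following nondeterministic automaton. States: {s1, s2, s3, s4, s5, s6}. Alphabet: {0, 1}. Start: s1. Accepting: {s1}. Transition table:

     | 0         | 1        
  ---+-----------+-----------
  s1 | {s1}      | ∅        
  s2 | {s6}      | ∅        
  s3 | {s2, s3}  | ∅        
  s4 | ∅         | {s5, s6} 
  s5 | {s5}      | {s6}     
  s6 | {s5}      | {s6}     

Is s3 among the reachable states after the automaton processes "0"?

Start in {s1}.
Read '0': {s1} → {s1}.
State s3 is not in {s1}.

No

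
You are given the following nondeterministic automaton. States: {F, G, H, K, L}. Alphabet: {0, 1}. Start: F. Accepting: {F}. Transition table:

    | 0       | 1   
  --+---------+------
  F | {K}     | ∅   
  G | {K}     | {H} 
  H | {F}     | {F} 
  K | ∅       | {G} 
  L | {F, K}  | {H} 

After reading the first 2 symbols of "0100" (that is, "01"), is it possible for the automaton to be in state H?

No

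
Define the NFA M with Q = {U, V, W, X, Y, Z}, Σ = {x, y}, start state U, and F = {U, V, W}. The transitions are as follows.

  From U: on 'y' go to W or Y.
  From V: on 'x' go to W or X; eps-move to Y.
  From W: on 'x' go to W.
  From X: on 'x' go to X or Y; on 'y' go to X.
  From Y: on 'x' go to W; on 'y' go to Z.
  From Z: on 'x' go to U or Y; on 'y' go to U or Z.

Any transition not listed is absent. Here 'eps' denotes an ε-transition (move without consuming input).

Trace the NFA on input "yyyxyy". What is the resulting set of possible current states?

{U, Z}

Start in {U}.
Read 'y': {U} → {W, Y}.
Read 'y': {W, Y} → {Z}.
Read 'y': {Z} → {U, Z}.
Read 'x': {U, Z} → {U, Y}.
Read 'y': {U, Y} → {W, Y, Z}.
Read 'y': {W, Y, Z} → {U, Z}.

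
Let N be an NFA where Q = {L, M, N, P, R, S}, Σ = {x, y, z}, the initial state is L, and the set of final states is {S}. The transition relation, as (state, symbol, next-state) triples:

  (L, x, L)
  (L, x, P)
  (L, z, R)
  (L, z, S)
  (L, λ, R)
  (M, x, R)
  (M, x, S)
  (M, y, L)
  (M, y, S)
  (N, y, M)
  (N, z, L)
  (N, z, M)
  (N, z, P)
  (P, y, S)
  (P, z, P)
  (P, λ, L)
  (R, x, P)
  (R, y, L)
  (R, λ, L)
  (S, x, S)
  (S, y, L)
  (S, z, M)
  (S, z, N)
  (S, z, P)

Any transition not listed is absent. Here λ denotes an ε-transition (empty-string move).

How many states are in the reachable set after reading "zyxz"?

4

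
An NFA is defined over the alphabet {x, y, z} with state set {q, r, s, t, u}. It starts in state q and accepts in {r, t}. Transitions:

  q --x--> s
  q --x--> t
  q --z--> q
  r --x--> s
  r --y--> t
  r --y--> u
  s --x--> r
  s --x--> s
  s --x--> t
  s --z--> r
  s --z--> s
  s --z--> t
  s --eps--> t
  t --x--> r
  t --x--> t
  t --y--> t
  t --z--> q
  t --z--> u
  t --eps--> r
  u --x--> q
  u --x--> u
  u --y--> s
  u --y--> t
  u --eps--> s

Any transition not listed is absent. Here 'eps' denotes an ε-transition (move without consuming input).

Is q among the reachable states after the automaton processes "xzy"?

No

Start in {q}.
Read 'x': {q} → {r, s, t}.
Read 'z': {r, s, t} → {q, r, s, t, u}.
Read 'y': {q, r, s, t, u} → {r, s, t, u}.
State q is not in {r, s, t, u}.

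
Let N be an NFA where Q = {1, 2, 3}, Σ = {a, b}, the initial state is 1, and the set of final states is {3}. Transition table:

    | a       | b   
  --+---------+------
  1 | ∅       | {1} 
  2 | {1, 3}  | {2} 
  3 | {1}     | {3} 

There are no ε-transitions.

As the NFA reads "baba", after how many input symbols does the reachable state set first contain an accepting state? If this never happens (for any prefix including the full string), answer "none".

none

Start in {1}.
Read 'b': 1→{1}; now {1}.
Read 'a': 1→∅; now ∅.
The set is empty and remains empty for the remaining 2 symbols.
No reachable set along the way intersects F.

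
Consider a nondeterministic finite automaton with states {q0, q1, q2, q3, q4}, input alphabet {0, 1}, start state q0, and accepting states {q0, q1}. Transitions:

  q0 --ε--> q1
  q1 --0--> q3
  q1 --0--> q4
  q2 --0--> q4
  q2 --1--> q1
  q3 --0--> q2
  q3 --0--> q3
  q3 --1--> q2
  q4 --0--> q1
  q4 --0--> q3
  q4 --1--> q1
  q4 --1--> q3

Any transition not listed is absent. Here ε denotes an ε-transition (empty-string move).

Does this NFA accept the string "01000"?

Yes

Start: ε-closure({q0}) = {q0, q1}.
Read '0': {q0, q1} → {q3, q4}.
Read '1': {q3, q4} → {q1, q2, q3}.
Read '0': {q1, q2, q3} → {q2, q3, q4}.
Read '0': {q2, q3, q4} → {q1, q2, q3, q4}.
Read '0': {q1, q2, q3, q4} → {q1, q2, q3, q4}.
The final set {q1, q2, q3, q4} contains the accepting state q1.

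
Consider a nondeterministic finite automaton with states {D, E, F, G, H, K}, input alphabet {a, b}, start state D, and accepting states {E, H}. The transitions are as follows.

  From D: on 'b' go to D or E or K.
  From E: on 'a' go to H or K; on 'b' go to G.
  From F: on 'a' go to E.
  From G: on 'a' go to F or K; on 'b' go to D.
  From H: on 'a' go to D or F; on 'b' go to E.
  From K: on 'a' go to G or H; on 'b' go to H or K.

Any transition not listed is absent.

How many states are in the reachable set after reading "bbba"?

5

Start in {D}.
Read 'b': {D} → {D, E, K}.
Read 'b': {D, E, K} → {D, E, G, H, K}.
Read 'b': {D, E, G, H, K} → {D, E, G, H, K}.
Read 'a': {D, E, G, H, K} → {D, F, G, H, K}.
That set has 5 states.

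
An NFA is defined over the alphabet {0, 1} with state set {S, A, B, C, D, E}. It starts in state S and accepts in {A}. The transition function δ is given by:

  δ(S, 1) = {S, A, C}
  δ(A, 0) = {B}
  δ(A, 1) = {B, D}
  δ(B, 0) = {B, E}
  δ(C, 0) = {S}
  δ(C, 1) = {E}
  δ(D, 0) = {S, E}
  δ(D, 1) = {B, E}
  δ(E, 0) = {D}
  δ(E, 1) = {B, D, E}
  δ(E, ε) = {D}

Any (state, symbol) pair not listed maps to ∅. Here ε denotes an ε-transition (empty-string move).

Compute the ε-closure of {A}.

{A}

Begin with {A}.
No ε-moves leave this set, so the closure equals the set itself.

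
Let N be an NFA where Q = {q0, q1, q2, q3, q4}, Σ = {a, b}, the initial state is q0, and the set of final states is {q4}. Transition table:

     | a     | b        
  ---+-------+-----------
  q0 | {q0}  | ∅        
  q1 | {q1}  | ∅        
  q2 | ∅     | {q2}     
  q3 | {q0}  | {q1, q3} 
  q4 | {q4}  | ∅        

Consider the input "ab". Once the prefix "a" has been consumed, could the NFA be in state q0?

Yes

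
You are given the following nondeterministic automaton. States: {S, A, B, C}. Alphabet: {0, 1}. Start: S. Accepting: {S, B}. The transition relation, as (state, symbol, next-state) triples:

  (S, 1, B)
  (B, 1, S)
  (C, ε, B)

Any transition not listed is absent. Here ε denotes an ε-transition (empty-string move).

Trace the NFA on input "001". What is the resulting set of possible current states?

∅

Start in {S}.
Read '0': S→∅; now ∅.
The set is empty and remains empty for the remaining 2 symbols.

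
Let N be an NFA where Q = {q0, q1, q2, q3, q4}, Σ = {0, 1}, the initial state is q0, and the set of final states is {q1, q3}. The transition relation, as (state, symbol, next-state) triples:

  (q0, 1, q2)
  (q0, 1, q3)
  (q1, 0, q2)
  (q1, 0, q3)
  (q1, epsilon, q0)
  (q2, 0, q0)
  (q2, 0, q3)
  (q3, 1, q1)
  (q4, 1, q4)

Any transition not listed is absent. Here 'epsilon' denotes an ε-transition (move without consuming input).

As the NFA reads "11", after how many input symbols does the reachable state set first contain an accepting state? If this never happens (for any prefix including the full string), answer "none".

1

Start in {q0}.
Read '1': q0→{q2, q3}; now {q2, q3}.
None of the earlier sets intersect F, but {q2, q3} does.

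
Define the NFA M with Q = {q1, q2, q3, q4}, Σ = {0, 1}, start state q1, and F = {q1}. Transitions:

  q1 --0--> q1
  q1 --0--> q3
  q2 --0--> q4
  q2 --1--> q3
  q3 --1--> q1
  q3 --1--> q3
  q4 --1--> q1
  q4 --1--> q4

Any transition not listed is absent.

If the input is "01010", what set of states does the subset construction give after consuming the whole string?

{q1, q3}

Start in {q1}.
Read '0': {q1} → {q1, q3}.
Read '1': {q1, q3} → {q1, q3}.
Read '0': {q1, q3} → {q1, q3}.
Read '1': {q1, q3} → {q1, q3}.
Read '0': {q1, q3} → {q1, q3}.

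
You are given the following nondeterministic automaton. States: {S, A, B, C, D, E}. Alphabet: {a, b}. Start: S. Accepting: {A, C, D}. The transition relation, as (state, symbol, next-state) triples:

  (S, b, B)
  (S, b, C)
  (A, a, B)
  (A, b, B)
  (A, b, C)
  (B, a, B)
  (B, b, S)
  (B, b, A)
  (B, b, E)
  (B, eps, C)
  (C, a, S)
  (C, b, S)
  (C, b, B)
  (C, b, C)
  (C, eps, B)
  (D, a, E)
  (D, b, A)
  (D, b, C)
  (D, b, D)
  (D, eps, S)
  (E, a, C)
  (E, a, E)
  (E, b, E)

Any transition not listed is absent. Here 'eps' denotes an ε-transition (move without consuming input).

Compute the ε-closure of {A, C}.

Begin with {A, C}.
ε-move C → B; add B.

{A, B, C}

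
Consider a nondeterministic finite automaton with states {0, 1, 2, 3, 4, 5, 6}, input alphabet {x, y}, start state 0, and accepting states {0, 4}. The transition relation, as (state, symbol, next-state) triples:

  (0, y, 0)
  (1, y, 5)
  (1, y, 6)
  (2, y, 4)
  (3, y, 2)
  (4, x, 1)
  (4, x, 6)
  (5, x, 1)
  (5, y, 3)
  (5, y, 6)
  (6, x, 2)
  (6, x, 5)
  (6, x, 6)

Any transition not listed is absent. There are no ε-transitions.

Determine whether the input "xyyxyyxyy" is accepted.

Start in {0}.
Read 'x': 0→∅; now ∅.
The set is empty and remains empty for the remaining 8 symbols.
The final set ∅ contains no accepting state.

No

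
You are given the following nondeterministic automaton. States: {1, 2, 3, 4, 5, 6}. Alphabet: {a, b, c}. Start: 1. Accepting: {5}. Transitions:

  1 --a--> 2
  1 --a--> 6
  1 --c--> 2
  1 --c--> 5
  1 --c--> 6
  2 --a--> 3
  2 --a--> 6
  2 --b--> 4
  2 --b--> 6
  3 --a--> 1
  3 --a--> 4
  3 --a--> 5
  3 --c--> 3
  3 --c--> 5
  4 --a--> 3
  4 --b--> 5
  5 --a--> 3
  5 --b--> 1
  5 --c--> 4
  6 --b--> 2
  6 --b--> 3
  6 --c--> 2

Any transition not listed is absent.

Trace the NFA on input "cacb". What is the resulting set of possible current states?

{1, 4, 6}

Start in {1}.
Read 'c': 1→{2, 5, 6}; now {2, 5, 6}.
Read 'a': 2→{3, 6}, 5→{3}, 6→∅; now {3, 6}.
Read 'c': 3→{3, 5}, 6→{2}; now {2, 3, 5}.
Read 'b': 2→{4, 6}, 3→∅, 5→{1}; now {1, 4, 6}.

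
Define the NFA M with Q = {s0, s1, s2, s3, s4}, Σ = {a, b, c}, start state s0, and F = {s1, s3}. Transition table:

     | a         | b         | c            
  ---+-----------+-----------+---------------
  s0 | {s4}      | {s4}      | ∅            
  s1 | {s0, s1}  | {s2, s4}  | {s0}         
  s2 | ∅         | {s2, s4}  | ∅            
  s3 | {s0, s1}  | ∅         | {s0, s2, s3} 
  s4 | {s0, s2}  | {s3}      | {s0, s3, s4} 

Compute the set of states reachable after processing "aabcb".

{s3, s4}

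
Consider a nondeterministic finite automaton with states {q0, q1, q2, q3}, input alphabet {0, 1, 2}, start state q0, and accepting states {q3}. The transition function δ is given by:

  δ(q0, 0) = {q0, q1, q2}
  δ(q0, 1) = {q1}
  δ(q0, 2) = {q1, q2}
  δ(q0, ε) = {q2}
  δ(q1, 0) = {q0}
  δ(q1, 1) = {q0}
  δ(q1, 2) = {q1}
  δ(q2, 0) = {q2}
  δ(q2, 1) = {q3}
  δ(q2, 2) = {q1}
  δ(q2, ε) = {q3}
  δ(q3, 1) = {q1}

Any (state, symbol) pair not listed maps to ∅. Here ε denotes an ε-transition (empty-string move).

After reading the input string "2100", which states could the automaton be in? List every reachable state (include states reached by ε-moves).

{q0, q1, q2, q3}

Start: ε-closure({q0}) = {q0, q2, q3}.
Read '2': q0→{q1, q2}, q2→{q1}, q3→∅; union {q1, q2}; ε-closure = {q1, q2, q3}.
Read '1': q1→{q0}, q2→{q3}, q3→{q1}; union {q0, q1, q3}; ε-closure = {q0, q1, q2, q3}.
Read '0': q0→{q0, q1, q2}, q1→{q0}, q2→{q2}, q3→∅; union {q0, q1, q2}; ε-closure = {q0, q1, q2, q3}.
Read '0': q0→{q0, q1, q2}, q1→{q0}, q2→{q2}, q3→∅; union {q0, q1, q2}; ε-closure = {q0, q1, q2, q3}.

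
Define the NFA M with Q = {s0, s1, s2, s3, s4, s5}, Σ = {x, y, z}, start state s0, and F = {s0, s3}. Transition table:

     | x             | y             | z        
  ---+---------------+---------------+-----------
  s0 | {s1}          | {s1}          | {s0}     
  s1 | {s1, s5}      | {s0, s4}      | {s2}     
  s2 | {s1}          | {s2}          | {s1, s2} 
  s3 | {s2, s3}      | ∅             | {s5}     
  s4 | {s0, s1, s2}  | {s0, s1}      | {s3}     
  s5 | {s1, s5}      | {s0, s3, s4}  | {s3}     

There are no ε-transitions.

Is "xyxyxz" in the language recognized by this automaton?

Yes

Start in {s0}.
Read 'x': s0→{s1}; now {s1}.
Read 'y': s1→{s0, s4}; now {s0, s4}.
Read 'x': s0→{s1}, s4→{s0, s1, s2}; now {s0, s1, s2}.
Read 'y': s0→{s1}, s1→{s0, s4}, s2→{s2}; now {s0, s1, s2, s4}.
Read 'x': s0→{s1}, s1→{s1, s5}, s2→{s1}, s4→{s0, s1, s2}; now {s0, s1, s2, s5}.
Read 'z': s0→{s0}, s1→{s2}, s2→{s1, s2}, s5→{s3}; now {s0, s1, s2, s3}.
The final set {s0, s1, s2, s3} contains the accepting states s0, s3.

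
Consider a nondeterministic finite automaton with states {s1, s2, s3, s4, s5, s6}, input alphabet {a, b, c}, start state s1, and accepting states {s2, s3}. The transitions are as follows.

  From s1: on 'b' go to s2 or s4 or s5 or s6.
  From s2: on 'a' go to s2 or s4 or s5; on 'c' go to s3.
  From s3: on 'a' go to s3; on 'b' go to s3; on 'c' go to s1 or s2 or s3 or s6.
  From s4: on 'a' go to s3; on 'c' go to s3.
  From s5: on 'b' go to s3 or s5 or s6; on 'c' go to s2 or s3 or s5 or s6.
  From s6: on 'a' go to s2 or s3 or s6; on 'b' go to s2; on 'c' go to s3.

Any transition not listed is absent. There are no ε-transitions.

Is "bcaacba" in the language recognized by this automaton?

Yes

Start in {s1}.
Read 'b': {s1} → {s2, s4, s5, s6}.
Read 'c': {s2, s4, s5, s6} → {s2, s3, s5, s6}.
Read 'a': {s2, s3, s5, s6} → {s2, s3, s4, s5, s6}.
Read 'a': {s2, s3, s4, s5, s6} → {s2, s3, s4, s5, s6}.
Read 'c': {s2, s3, s4, s5, s6} → {s1, s2, s3, s5, s6}.
Read 'b': {s1, s2, s3, s5, s6} → {s2, s3, s4, s5, s6}.
Read 'a': {s2, s3, s4, s5, s6} → {s2, s3, s4, s5, s6}.
The final set {s2, s3, s4, s5, s6} contains the accepting states s2, s3.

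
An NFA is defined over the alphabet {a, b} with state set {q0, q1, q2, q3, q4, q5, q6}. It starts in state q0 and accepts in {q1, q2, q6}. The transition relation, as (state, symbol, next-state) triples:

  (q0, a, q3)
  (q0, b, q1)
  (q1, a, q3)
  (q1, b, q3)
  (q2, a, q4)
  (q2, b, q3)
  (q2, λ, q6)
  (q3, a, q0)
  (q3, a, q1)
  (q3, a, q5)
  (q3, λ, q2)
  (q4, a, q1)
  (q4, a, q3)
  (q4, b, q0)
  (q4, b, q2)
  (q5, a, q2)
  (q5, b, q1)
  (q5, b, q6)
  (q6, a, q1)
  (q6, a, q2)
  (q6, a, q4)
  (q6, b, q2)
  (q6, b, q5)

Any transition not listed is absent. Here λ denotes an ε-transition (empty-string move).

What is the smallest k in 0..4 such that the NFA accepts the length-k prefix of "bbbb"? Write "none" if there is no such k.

Start in {q0}.
Read 'b': {q0} → {q1}.
None of the earlier sets intersect F, but {q1} does.

1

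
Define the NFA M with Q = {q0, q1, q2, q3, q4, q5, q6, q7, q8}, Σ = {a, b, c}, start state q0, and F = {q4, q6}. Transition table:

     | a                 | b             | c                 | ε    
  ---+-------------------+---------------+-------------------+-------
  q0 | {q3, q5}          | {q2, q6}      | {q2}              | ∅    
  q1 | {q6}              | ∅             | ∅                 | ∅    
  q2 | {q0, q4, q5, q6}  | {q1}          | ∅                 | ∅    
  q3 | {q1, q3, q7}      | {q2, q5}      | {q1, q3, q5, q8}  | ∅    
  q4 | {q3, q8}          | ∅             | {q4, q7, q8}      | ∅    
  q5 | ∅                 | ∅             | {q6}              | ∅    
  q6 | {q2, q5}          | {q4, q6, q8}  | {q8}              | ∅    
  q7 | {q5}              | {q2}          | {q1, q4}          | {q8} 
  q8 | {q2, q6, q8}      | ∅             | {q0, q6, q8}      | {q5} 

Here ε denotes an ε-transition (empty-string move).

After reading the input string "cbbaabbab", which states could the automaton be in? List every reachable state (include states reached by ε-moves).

∅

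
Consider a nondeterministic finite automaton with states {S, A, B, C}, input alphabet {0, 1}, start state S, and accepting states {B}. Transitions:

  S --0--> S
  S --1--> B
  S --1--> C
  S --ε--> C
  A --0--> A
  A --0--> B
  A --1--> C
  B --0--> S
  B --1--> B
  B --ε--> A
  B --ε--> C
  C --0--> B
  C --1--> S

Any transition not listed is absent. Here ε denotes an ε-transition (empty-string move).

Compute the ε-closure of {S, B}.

Begin with {S, B}.
ε-move S → C; add C.
ε-move B → A; add A.

{S, A, B, C}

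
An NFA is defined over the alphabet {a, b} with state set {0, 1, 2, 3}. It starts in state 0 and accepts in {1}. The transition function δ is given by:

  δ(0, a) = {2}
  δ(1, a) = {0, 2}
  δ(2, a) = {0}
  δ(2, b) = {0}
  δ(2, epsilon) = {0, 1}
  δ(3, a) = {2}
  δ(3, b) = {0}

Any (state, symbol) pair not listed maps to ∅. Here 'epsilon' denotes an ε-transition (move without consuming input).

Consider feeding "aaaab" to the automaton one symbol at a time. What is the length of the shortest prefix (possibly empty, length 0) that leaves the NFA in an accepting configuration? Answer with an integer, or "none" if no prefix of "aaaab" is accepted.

1

Start in {0}.
Read 'a': {0} → {0, 1, 2}.
None of the earlier sets intersect F, but {0, 1, 2} does.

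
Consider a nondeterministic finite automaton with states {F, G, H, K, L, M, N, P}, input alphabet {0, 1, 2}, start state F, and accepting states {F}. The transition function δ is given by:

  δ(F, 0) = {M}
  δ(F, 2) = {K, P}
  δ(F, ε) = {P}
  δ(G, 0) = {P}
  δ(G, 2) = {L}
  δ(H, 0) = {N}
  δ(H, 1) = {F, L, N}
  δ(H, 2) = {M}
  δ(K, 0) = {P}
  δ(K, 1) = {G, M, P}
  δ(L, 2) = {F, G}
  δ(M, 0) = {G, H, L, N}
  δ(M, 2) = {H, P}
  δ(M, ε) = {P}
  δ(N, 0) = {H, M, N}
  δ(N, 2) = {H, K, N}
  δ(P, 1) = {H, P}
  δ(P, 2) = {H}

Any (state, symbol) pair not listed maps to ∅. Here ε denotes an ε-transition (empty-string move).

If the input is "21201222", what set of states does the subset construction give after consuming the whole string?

Start: ε-closure({F}) = {F, P}.
Read '2': {F, P} → {H, K, P}.
Read '1': {H, K, P} → {F, G, H, L, M, N, P}.
Read '2': {F, G, H, L, M, N, P} → {F, G, H, K, L, M, N, P}.
Read '0': {F, G, H, K, L, M, N, P} → {G, H, L, M, N, P}.
Read '1': {G, H, L, M, N, P} → {F, H, L, N, P}.
Read '2': {F, H, L, N, P} → {F, G, H, K, M, N, P}.
Read '2': {F, G, H, K, M, N, P} → {H, K, L, M, N, P}.
Read '2': {H, K, L, M, N, P} → {F, G, H, K, M, N, P}.

{F, G, H, K, M, N, P}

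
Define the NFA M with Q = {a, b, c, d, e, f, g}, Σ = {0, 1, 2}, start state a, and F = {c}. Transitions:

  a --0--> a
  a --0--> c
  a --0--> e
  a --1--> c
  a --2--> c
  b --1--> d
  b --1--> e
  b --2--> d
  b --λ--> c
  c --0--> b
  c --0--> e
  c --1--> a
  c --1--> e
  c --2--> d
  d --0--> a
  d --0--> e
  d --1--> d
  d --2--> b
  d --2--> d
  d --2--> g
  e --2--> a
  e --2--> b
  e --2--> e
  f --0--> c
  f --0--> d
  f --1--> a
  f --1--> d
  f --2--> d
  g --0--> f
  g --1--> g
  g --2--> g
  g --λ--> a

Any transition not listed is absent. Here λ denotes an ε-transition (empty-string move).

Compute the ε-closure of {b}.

{b, c}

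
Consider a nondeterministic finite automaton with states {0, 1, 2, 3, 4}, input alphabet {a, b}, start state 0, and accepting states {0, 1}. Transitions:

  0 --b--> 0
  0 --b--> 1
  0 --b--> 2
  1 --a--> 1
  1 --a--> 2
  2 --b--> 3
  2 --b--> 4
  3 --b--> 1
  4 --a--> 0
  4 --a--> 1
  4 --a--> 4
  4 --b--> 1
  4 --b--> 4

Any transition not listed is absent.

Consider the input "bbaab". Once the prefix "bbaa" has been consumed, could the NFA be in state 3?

Start in {0}.
Read 'b': {0} → {0, 1, 2}.
Read 'b': {0, 1, 2} → {0, 1, 2, 3, 4}.
Read 'a': {0, 1, 2, 3, 4} → {0, 1, 2, 4}.
Read 'a': {0, 1, 2, 4} → {0, 1, 2, 4}.
State 3 is not in {0, 1, 2, 4}.

No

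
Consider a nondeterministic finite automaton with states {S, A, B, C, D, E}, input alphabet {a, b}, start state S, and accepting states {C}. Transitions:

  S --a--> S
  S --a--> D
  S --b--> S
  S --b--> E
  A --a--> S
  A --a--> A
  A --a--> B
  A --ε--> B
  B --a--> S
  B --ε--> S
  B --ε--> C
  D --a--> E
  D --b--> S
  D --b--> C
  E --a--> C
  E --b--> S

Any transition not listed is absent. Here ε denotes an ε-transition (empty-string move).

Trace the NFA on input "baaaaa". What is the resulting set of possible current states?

Start in {S}.
Read 'b': {S} → {S, E}.
Read 'a': {S, E} → {S, C, D}.
Read 'a': {S, C, D} → {S, D, E}.
Read 'a': {S, D, E} → {S, C, D, E}.
Read 'a': {S, C, D, E} → {S, C, D, E}.
Read 'a': {S, C, D, E} → {S, C, D, E}.

{S, C, D, E}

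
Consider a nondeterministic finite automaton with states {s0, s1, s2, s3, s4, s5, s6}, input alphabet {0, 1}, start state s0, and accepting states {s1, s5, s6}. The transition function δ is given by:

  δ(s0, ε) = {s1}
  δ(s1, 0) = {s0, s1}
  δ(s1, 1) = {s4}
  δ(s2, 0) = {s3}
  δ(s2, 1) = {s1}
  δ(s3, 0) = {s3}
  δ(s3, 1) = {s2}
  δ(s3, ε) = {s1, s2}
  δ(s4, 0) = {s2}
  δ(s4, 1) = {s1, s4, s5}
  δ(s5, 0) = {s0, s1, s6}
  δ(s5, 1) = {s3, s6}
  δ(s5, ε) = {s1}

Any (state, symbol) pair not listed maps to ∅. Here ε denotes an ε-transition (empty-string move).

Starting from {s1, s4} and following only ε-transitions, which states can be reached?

{s1, s4}

Begin with {s1, s4}.
No ε-moves leave this set, so the closure equals the set itself.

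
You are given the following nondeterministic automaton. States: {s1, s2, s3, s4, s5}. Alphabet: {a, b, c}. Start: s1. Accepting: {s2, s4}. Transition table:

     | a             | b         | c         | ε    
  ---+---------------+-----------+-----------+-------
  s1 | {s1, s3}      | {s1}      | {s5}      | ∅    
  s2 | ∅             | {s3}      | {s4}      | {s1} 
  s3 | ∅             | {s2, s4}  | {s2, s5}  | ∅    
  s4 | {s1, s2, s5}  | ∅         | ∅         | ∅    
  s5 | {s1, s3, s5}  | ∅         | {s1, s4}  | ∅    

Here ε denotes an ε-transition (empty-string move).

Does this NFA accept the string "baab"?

Start in {s1}.
Read 'b': s1→{s1}; now {s1}.
Read 'a': s1→{s1, s3}; now {s1, s3}.
Read 'a': s1→{s1, s3}, s3→∅; now {s1, s3}.
Read 'b': s1→{s1}, s3→{s2, s4}; now {s1, s2, s4}.
The final set {s1, s2, s4} contains the accepting states s2, s4.

Yes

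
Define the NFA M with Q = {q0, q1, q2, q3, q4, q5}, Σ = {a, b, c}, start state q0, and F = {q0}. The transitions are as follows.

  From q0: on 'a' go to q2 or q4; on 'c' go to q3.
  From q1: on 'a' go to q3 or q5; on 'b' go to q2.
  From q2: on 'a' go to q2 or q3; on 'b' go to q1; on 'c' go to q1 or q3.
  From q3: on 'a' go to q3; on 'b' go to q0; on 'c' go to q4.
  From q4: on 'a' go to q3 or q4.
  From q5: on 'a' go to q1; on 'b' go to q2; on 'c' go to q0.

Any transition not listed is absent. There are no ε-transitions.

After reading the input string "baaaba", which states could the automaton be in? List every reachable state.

∅

Start in {q0}.
Read 'b': q0→∅; now ∅.
The set is empty and remains empty for the remaining 5 symbols.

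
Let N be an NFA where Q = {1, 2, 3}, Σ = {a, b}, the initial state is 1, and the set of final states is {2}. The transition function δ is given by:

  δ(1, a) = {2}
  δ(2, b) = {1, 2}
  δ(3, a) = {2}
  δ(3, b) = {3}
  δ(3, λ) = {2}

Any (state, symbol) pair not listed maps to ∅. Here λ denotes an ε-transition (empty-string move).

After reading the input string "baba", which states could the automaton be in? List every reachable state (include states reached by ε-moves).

Start in {1}.
Read 'b': {1} → ∅.
The set is empty and remains empty for the remaining 3 symbols.

∅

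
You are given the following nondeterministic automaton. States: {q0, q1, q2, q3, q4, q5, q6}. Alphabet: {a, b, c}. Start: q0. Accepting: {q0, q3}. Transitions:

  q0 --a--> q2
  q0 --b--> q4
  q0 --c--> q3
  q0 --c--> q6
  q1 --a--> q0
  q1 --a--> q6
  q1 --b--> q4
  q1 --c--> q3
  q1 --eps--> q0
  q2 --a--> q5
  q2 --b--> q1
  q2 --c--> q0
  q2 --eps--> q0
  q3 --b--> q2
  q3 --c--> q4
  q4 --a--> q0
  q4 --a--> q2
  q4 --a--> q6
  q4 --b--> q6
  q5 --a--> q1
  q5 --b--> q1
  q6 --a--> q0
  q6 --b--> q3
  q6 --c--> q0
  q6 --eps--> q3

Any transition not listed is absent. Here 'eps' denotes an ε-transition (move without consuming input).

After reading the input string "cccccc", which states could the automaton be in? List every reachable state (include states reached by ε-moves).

{q0, q4}

Start in {q0}.
Read 'c': {q0} → {q3, q6}.
Read 'c': {q3, q6} → {q0, q4}.
Read 'c': {q0, q4} → {q3, q6}.
Read 'c': {q3, q6} → {q0, q4}.
Read 'c': {q0, q4} → {q3, q6}.
Read 'c': {q3, q6} → {q0, q4}.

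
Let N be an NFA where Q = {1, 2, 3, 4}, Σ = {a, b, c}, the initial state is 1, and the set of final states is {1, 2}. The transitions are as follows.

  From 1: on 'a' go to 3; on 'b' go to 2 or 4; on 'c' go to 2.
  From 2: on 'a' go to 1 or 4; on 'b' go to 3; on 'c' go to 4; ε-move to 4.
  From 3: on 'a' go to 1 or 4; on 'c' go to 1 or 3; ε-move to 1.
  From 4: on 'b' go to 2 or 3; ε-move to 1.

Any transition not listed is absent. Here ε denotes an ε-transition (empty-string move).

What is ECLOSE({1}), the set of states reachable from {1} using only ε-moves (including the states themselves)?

Begin with {1}.
No ε-moves leave this set, so the closure equals the set itself.

{1}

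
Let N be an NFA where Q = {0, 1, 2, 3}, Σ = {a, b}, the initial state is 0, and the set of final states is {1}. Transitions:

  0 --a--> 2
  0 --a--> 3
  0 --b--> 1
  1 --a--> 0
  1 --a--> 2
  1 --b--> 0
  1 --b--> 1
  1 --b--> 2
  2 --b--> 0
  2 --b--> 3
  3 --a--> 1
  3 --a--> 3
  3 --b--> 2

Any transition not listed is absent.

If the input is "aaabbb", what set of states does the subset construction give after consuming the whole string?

{0, 1, 2, 3}

Start in {0}.
Read 'a': {0} → {2, 3}.
Read 'a': {2, 3} → {1, 3}.
Read 'a': {1, 3} → {0, 1, 2, 3}.
Read 'b': {0, 1, 2, 3} → {0, 1, 2, 3}.
Read 'b': {0, 1, 2, 3} → {0, 1, 2, 3}.
Read 'b': {0, 1, 2, 3} → {0, 1, 2, 3}.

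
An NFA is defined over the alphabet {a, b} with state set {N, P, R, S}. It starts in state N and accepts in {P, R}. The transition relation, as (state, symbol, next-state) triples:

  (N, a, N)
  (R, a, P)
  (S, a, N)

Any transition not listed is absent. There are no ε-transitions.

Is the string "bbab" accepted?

Start in {N}.
Read 'b': {N} → ∅.
The set is empty and remains empty for the remaining 3 symbols.
The final set ∅ contains no accepting state.

No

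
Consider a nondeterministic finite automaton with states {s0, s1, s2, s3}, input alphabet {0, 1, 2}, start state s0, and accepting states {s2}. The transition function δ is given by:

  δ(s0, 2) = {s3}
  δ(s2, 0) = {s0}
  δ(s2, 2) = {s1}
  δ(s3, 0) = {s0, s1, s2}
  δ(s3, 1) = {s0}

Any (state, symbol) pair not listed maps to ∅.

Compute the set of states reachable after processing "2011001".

Start in {s0}.
Read '2': {s0} → {s3}.
Read '0': {s3} → {s0, s1, s2}.
Read '1': {s0, s1, s2} → ∅.
The set is empty and remains empty for the remaining 4 symbols.

∅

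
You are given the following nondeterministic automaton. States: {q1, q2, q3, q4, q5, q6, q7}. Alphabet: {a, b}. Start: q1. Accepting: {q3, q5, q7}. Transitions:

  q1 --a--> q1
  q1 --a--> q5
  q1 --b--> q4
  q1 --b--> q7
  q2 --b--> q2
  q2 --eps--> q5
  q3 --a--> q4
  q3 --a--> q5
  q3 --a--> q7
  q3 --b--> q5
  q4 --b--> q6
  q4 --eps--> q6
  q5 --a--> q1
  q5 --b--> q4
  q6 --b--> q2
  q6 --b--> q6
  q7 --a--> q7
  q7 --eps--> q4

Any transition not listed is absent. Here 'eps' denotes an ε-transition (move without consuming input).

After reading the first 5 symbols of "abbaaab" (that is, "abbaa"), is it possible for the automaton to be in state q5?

Yes

Start in {q1}.
Read 'a': q1→{q1, q5}; now {q1, q5}.
Read 'b': q1→{q4, q7}, q5→{q4}; union {q4, q7}; ε-closure = {q4, q6, q7}.
Read 'b': q4→{q6}, q6→{q2, q6}, q7→∅; union {q2, q6}; ε-closure = {q2, q5, q6}.
Read 'a': q2→∅, q5→{q1}, q6→∅; now {q1}.
Read 'a': q1→{q1, q5}; now {q1, q5}.
State q5 is in {q1, q5}.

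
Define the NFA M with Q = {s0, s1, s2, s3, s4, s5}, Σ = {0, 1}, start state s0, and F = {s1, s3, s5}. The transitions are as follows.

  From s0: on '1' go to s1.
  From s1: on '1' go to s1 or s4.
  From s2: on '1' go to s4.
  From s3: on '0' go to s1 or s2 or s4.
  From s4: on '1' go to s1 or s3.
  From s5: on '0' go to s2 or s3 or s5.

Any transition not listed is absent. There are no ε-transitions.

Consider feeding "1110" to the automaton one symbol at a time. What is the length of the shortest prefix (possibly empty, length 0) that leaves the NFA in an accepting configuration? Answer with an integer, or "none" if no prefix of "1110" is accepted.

1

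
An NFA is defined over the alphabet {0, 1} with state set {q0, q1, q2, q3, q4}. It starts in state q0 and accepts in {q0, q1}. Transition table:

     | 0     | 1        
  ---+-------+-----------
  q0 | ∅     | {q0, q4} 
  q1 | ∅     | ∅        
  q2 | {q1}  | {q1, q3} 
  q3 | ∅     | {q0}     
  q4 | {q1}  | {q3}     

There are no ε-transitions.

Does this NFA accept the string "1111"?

Start in {q0}.
Read '1': {q0} → {q0, q4}.
Read '1': {q0, q4} → {q0, q3, q4}.
Read '1': {q0, q3, q4} → {q0, q3, q4}.
Read '1': {q0, q3, q4} → {q0, q3, q4}.
The final set {q0, q3, q4} contains the accepting state q0.

Yes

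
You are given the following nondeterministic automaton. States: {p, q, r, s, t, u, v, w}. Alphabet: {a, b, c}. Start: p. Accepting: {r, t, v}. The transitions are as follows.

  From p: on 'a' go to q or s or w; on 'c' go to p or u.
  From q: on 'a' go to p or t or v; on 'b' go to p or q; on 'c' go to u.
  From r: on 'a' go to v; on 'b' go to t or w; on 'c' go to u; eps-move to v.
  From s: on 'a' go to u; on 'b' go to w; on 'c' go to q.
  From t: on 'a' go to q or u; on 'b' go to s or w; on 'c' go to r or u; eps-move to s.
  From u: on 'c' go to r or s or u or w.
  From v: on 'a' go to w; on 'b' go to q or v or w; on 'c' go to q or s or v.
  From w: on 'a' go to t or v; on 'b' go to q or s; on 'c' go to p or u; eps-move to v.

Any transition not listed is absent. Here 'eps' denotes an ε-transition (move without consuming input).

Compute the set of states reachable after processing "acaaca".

Start in {p}.
Read 'a': p→{q, s, w}; union {q, s, w}; ε-closure = {q, s, v, w}.
Read 'c': q→{u}, s→{q}, v→{q, s, v}, w→{p, u}; now {p, q, s, u, v}.
Read 'a': p→{q, s, w}, q→{p, t, v}, s→{u}, u→∅, v→{w}; now {p, q, s, t, u, v, w}.
Read 'a': p→{q, s, w}, q→{p, t, v}, s→{u}, t→{q, u}, u→∅, v→{w}, w→{t, v}; now {p, q, s, t, u, v, w}.
Read 'c': p→{p, u}, q→{u}, s→{q}, t→{r, u}, u→{r, s, u, w}, v→{q, s, v}, w→{p, u}; now {p, q, r, s, u, v, w}.
Read 'a': p→{q, s, w}, q→{p, t, v}, r→{v}, s→{u}, u→∅, v→{w}, w→{t, v}; now {p, q, s, t, u, v, w}.

{p, q, s, t, u, v, w}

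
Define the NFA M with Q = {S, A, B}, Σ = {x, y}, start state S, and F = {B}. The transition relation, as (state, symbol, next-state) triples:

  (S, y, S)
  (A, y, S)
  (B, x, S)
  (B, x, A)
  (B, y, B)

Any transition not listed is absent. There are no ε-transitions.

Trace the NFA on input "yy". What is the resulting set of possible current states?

{S}

Start in {S}.
Read 'y': S→{S}; now {S}.
Read 'y': S→{S}; now {S}.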